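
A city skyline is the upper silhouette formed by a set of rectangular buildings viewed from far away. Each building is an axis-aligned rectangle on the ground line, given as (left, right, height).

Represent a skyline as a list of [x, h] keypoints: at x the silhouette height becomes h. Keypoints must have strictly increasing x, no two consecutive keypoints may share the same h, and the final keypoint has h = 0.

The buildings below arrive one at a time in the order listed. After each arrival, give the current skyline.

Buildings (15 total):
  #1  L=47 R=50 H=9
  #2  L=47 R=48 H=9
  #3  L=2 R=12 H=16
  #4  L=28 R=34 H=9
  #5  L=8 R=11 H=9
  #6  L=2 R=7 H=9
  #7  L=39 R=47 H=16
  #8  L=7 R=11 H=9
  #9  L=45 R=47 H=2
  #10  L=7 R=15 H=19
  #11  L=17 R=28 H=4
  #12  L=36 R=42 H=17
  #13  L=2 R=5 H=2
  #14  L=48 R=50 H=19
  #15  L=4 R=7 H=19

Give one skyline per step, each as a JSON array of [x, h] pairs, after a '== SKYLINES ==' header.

== SKYLINES ==
[[47,9],[50,0]]
[[47,9],[50,0]]
[[2,16],[12,0],[47,9],[50,0]]
[[2,16],[12,0],[28,9],[34,0],[47,9],[50,0]]
[[2,16],[12,0],[28,9],[34,0],[47,9],[50,0]]
[[2,16],[12,0],[28,9],[34,0],[47,9],[50,0]]
[[2,16],[12,0],[28,9],[34,0],[39,16],[47,9],[50,0]]
[[2,16],[12,0],[28,9],[34,0],[39,16],[47,9],[50,0]]
[[2,16],[12,0],[28,9],[34,0],[39,16],[47,9],[50,0]]
[[2,16],[7,19],[15,0],[28,9],[34,0],[39,16],[47,9],[50,0]]
[[2,16],[7,19],[15,0],[17,4],[28,9],[34,0],[39,16],[47,9],[50,0]]
[[2,16],[7,19],[15,0],[17,4],[28,9],[34,0],[36,17],[42,16],[47,9],[50,0]]
[[2,16],[7,19],[15,0],[17,4],[28,9],[34,0],[36,17],[42,16],[47,9],[50,0]]
[[2,16],[7,19],[15,0],[17,4],[28,9],[34,0],[36,17],[42,16],[47,9],[48,19],[50,0]]
[[2,16],[4,19],[15,0],[17,4],[28,9],[34,0],[36,17],[42,16],[47,9],[48,19],[50,0]]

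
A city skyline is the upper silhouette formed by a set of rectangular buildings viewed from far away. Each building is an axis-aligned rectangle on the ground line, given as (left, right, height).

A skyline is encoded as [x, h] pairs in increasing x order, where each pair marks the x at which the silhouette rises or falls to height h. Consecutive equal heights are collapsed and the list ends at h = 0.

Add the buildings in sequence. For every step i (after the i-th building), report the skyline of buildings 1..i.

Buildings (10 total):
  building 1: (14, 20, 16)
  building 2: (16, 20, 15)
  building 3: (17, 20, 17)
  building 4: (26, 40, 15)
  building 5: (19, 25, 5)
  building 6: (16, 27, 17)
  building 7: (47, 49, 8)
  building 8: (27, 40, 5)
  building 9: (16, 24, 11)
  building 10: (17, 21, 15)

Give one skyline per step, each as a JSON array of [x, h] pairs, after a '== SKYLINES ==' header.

== SKYLINES ==
[[14,16],[20,0]]
[[14,16],[20,0]]
[[14,16],[17,17],[20,0]]
[[14,16],[17,17],[20,0],[26,15],[40,0]]
[[14,16],[17,17],[20,5],[25,0],[26,15],[40,0]]
[[14,16],[16,17],[27,15],[40,0]]
[[14,16],[16,17],[27,15],[40,0],[47,8],[49,0]]
[[14,16],[16,17],[27,15],[40,0],[47,8],[49,0]]
[[14,16],[16,17],[27,15],[40,0],[47,8],[49,0]]
[[14,16],[16,17],[27,15],[40,0],[47,8],[49,0]]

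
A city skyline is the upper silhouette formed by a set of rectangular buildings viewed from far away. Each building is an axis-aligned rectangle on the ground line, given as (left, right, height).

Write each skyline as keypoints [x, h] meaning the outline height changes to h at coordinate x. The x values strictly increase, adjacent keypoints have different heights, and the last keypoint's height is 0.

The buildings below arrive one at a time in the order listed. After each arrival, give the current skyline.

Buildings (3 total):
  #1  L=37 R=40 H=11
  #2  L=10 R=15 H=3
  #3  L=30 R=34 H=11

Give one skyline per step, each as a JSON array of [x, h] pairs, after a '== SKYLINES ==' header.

== SKYLINES ==
[[37,11],[40,0]]
[[10,3],[15,0],[37,11],[40,0]]
[[10,3],[15,0],[30,11],[34,0],[37,11],[40,0]]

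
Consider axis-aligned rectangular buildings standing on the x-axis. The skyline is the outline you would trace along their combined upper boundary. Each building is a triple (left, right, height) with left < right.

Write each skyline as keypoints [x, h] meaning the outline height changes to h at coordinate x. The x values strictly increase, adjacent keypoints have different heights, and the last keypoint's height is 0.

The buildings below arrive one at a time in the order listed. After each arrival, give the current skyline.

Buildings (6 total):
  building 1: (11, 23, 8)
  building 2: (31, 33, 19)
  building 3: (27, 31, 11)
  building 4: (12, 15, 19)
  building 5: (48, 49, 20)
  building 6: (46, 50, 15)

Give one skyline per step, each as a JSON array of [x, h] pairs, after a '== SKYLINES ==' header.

== SKYLINES ==
[[11,8],[23,0]]
[[11,8],[23,0],[31,19],[33,0]]
[[11,8],[23,0],[27,11],[31,19],[33,0]]
[[11,8],[12,19],[15,8],[23,0],[27,11],[31,19],[33,0]]
[[11,8],[12,19],[15,8],[23,0],[27,11],[31,19],[33,0],[48,20],[49,0]]
[[11,8],[12,19],[15,8],[23,0],[27,11],[31,19],[33,0],[46,15],[48,20],[49,15],[50,0]]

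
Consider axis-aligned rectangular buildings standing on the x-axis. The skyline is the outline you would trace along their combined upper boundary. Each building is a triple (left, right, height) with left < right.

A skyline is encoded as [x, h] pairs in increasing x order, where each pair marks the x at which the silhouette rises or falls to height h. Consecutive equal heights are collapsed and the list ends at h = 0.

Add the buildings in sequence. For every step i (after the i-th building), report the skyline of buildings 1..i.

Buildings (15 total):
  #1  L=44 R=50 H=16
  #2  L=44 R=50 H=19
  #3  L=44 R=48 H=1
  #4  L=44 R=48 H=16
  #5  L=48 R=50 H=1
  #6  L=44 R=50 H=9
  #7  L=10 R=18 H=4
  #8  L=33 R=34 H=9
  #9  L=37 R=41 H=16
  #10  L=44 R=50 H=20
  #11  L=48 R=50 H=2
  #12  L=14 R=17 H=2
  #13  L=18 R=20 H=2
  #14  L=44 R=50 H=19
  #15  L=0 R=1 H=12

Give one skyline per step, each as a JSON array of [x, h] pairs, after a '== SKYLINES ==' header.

== SKYLINES ==
[[44,16],[50,0]]
[[44,19],[50,0]]
[[44,19],[50,0]]
[[44,19],[50,0]]
[[44,19],[50,0]]
[[44,19],[50,0]]
[[10,4],[18,0],[44,19],[50,0]]
[[10,4],[18,0],[33,9],[34,0],[44,19],[50,0]]
[[10,4],[18,0],[33,9],[34,0],[37,16],[41,0],[44,19],[50,0]]
[[10,4],[18,0],[33,9],[34,0],[37,16],[41,0],[44,20],[50,0]]
[[10,4],[18,0],[33,9],[34,0],[37,16],[41,0],[44,20],[50,0]]
[[10,4],[18,0],[33,9],[34,0],[37,16],[41,0],[44,20],[50,0]]
[[10,4],[18,2],[20,0],[33,9],[34,0],[37,16],[41,0],[44,20],[50,0]]
[[10,4],[18,2],[20,0],[33,9],[34,0],[37,16],[41,0],[44,20],[50,0]]
[[0,12],[1,0],[10,4],[18,2],[20,0],[33,9],[34,0],[37,16],[41,0],[44,20],[50,0]]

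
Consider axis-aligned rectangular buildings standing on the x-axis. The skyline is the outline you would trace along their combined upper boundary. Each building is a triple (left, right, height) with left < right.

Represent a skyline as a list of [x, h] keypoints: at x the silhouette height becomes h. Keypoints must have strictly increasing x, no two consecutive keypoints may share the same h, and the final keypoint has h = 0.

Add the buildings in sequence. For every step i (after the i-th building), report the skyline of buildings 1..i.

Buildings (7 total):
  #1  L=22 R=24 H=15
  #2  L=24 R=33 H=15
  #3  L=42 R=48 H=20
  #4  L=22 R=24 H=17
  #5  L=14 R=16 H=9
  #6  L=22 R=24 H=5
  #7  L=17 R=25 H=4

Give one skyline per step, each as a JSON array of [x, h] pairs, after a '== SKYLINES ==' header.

== SKYLINES ==
[[22,15],[24,0]]
[[22,15],[33,0]]
[[22,15],[33,0],[42,20],[48,0]]
[[22,17],[24,15],[33,0],[42,20],[48,0]]
[[14,9],[16,0],[22,17],[24,15],[33,0],[42,20],[48,0]]
[[14,9],[16,0],[22,17],[24,15],[33,0],[42,20],[48,0]]
[[14,9],[16,0],[17,4],[22,17],[24,15],[33,0],[42,20],[48,0]]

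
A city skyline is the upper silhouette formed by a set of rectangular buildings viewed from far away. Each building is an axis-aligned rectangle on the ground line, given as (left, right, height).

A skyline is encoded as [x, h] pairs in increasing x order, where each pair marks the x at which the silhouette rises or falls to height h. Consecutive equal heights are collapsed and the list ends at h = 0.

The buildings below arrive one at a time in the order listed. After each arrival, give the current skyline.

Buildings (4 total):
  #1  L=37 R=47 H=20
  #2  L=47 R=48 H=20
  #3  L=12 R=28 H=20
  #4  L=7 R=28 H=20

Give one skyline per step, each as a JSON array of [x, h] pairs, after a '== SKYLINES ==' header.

== SKYLINES ==
[[37,20],[47,0]]
[[37,20],[48,0]]
[[12,20],[28,0],[37,20],[48,0]]
[[7,20],[28,0],[37,20],[48,0]]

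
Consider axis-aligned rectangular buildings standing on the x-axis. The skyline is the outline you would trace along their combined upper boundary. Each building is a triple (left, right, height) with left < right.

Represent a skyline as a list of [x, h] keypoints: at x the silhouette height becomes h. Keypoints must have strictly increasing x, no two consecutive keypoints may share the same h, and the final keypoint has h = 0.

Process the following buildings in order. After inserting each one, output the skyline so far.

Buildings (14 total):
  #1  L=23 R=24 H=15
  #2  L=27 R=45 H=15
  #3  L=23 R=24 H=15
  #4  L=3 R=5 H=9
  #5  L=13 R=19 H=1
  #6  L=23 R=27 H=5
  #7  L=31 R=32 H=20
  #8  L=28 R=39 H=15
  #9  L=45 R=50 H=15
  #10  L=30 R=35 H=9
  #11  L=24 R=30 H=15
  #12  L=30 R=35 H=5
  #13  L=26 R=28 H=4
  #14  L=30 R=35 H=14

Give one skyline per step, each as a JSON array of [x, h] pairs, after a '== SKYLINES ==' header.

== SKYLINES ==
[[23,15],[24,0]]
[[23,15],[24,0],[27,15],[45,0]]
[[23,15],[24,0],[27,15],[45,0]]
[[3,9],[5,0],[23,15],[24,0],[27,15],[45,0]]
[[3,9],[5,0],[13,1],[19,0],[23,15],[24,0],[27,15],[45,0]]
[[3,9],[5,0],[13,1],[19,0],[23,15],[24,5],[27,15],[45,0]]
[[3,9],[5,0],[13,1],[19,0],[23,15],[24,5],[27,15],[31,20],[32,15],[45,0]]
[[3,9],[5,0],[13,1],[19,0],[23,15],[24,5],[27,15],[31,20],[32,15],[45,0]]
[[3,9],[5,0],[13,1],[19,0],[23,15],[24,5],[27,15],[31,20],[32,15],[50,0]]
[[3,9],[5,0],[13,1],[19,0],[23,15],[24,5],[27,15],[31,20],[32,15],[50,0]]
[[3,9],[5,0],[13,1],[19,0],[23,15],[31,20],[32,15],[50,0]]
[[3,9],[5,0],[13,1],[19,0],[23,15],[31,20],[32,15],[50,0]]
[[3,9],[5,0],[13,1],[19,0],[23,15],[31,20],[32,15],[50,0]]
[[3,9],[5,0],[13,1],[19,0],[23,15],[31,20],[32,15],[50,0]]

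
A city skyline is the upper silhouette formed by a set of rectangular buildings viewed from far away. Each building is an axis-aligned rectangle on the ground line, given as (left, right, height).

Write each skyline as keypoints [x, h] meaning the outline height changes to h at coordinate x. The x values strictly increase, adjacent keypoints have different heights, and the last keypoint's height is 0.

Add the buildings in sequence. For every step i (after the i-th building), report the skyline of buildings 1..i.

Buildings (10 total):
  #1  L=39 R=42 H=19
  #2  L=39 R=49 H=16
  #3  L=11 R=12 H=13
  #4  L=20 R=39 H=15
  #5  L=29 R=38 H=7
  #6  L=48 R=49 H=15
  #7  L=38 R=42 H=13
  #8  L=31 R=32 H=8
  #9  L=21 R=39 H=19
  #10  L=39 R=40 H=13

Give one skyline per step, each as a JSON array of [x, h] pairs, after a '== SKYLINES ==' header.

== SKYLINES ==
[[39,19],[42,0]]
[[39,19],[42,16],[49,0]]
[[11,13],[12,0],[39,19],[42,16],[49,0]]
[[11,13],[12,0],[20,15],[39,19],[42,16],[49,0]]
[[11,13],[12,0],[20,15],[39,19],[42,16],[49,0]]
[[11,13],[12,0],[20,15],[39,19],[42,16],[49,0]]
[[11,13],[12,0],[20,15],[39,19],[42,16],[49,0]]
[[11,13],[12,0],[20,15],[39,19],[42,16],[49,0]]
[[11,13],[12,0],[20,15],[21,19],[42,16],[49,0]]
[[11,13],[12,0],[20,15],[21,19],[42,16],[49,0]]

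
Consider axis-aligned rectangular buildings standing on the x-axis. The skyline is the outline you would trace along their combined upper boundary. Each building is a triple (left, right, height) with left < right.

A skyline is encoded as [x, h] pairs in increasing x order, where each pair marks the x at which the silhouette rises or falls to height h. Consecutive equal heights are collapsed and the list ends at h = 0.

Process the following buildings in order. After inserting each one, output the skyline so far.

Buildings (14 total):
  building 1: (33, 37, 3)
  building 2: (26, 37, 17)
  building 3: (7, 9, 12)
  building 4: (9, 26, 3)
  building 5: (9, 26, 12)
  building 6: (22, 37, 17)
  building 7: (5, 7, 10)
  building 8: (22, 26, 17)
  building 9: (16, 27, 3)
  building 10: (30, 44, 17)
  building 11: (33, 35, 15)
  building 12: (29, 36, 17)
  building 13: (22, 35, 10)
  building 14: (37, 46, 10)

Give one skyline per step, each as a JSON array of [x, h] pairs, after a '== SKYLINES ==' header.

== SKYLINES ==
[[33,3],[37,0]]
[[26,17],[37,0]]
[[7,12],[9,0],[26,17],[37,0]]
[[7,12],[9,3],[26,17],[37,0]]
[[7,12],[26,17],[37,0]]
[[7,12],[22,17],[37,0]]
[[5,10],[7,12],[22,17],[37,0]]
[[5,10],[7,12],[22,17],[37,0]]
[[5,10],[7,12],[22,17],[37,0]]
[[5,10],[7,12],[22,17],[44,0]]
[[5,10],[7,12],[22,17],[44,0]]
[[5,10],[7,12],[22,17],[44,0]]
[[5,10],[7,12],[22,17],[44,0]]
[[5,10],[7,12],[22,17],[44,10],[46,0]]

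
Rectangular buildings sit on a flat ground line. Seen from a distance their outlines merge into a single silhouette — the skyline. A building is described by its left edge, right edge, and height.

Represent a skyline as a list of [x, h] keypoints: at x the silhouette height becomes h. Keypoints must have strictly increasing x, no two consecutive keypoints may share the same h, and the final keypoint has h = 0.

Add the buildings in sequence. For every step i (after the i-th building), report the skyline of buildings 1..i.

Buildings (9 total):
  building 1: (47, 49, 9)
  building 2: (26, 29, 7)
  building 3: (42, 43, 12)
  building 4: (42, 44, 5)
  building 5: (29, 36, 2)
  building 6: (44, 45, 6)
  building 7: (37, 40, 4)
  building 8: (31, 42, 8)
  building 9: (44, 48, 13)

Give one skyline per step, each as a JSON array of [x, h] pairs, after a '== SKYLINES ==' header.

== SKYLINES ==
[[47,9],[49,0]]
[[26,7],[29,0],[47,9],[49,0]]
[[26,7],[29,0],[42,12],[43,0],[47,9],[49,0]]
[[26,7],[29,0],[42,12],[43,5],[44,0],[47,9],[49,0]]
[[26,7],[29,2],[36,0],[42,12],[43,5],[44,0],[47,9],[49,0]]
[[26,7],[29,2],[36,0],[42,12],[43,5],[44,6],[45,0],[47,9],[49,0]]
[[26,7],[29,2],[36,0],[37,4],[40,0],[42,12],[43,5],[44,6],[45,0],[47,9],[49,0]]
[[26,7],[29,2],[31,8],[42,12],[43,5],[44,6],[45,0],[47,9],[49,0]]
[[26,7],[29,2],[31,8],[42,12],[43,5],[44,13],[48,9],[49,0]]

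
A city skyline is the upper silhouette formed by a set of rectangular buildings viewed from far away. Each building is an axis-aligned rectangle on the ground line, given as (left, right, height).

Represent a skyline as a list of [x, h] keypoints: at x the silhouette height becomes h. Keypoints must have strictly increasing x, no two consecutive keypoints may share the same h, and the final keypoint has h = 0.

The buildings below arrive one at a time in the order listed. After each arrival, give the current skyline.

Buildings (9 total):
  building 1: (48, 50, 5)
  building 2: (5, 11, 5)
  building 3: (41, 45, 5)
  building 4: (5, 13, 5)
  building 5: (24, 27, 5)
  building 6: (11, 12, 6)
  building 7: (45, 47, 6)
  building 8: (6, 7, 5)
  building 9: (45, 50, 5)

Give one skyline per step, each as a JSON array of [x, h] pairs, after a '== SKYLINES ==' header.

== SKYLINES ==
[[48,5],[50,0]]
[[5,5],[11,0],[48,5],[50,0]]
[[5,5],[11,0],[41,5],[45,0],[48,5],[50,0]]
[[5,5],[13,0],[41,5],[45,0],[48,5],[50,0]]
[[5,5],[13,0],[24,5],[27,0],[41,5],[45,0],[48,5],[50,0]]
[[5,5],[11,6],[12,5],[13,0],[24,5],[27,0],[41,5],[45,0],[48,5],[50,0]]
[[5,5],[11,6],[12,5],[13,0],[24,5],[27,0],[41,5],[45,6],[47,0],[48,5],[50,0]]
[[5,5],[11,6],[12,5],[13,0],[24,5],[27,0],[41,5],[45,6],[47,0],[48,5],[50,0]]
[[5,5],[11,6],[12,5],[13,0],[24,5],[27,0],[41,5],[45,6],[47,5],[50,0]]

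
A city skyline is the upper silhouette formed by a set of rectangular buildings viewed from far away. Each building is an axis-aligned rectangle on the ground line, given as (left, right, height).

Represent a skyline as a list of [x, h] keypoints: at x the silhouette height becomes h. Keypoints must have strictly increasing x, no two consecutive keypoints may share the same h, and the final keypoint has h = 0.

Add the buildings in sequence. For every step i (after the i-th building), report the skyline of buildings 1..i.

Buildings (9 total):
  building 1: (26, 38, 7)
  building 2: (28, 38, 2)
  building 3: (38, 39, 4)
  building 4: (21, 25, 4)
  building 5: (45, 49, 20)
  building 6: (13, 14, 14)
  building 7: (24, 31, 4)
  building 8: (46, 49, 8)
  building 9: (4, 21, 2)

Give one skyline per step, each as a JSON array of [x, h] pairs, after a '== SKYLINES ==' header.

== SKYLINES ==
[[26,7],[38,0]]
[[26,7],[38,0]]
[[26,7],[38,4],[39,0]]
[[21,4],[25,0],[26,7],[38,4],[39,0]]
[[21,4],[25,0],[26,7],[38,4],[39,0],[45,20],[49,0]]
[[13,14],[14,0],[21,4],[25,0],[26,7],[38,4],[39,0],[45,20],[49,0]]
[[13,14],[14,0],[21,4],[26,7],[38,4],[39,0],[45,20],[49,0]]
[[13,14],[14,0],[21,4],[26,7],[38,4],[39,0],[45,20],[49,0]]
[[4,2],[13,14],[14,2],[21,4],[26,7],[38,4],[39,0],[45,20],[49,0]]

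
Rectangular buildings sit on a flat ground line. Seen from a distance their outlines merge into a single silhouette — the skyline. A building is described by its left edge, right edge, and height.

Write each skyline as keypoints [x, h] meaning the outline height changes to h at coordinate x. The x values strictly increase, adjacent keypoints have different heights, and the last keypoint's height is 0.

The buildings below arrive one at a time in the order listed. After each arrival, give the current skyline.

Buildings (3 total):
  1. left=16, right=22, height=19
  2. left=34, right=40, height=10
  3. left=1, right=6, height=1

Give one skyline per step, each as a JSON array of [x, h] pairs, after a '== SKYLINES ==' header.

== SKYLINES ==
[[16,19],[22,0]]
[[16,19],[22,0],[34,10],[40,0]]
[[1,1],[6,0],[16,19],[22,0],[34,10],[40,0]]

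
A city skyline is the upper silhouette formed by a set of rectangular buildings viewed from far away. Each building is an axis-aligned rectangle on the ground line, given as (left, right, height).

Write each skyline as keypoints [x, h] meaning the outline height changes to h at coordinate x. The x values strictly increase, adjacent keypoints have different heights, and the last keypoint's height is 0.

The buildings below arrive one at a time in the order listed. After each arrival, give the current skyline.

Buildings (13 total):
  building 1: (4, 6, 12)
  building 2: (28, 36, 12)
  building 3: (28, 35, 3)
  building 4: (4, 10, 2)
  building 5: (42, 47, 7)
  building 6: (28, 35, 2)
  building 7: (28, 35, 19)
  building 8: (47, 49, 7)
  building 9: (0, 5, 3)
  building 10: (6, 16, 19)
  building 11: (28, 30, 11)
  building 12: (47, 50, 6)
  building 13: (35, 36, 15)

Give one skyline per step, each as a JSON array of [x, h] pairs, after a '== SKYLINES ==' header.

== SKYLINES ==
[[4,12],[6,0]]
[[4,12],[6,0],[28,12],[36,0]]
[[4,12],[6,0],[28,12],[36,0]]
[[4,12],[6,2],[10,0],[28,12],[36,0]]
[[4,12],[6,2],[10,0],[28,12],[36,0],[42,7],[47,0]]
[[4,12],[6,2],[10,0],[28,12],[36,0],[42,7],[47,0]]
[[4,12],[6,2],[10,0],[28,19],[35,12],[36,0],[42,7],[47,0]]
[[4,12],[6,2],[10,0],[28,19],[35,12],[36,0],[42,7],[49,0]]
[[0,3],[4,12],[6,2],[10,0],[28,19],[35,12],[36,0],[42,7],[49,0]]
[[0,3],[4,12],[6,19],[16,0],[28,19],[35,12],[36,0],[42,7],[49,0]]
[[0,3],[4,12],[6,19],[16,0],[28,19],[35,12],[36,0],[42,7],[49,0]]
[[0,3],[4,12],[6,19],[16,0],[28,19],[35,12],[36,0],[42,7],[49,6],[50,0]]
[[0,3],[4,12],[6,19],[16,0],[28,19],[35,15],[36,0],[42,7],[49,6],[50,0]]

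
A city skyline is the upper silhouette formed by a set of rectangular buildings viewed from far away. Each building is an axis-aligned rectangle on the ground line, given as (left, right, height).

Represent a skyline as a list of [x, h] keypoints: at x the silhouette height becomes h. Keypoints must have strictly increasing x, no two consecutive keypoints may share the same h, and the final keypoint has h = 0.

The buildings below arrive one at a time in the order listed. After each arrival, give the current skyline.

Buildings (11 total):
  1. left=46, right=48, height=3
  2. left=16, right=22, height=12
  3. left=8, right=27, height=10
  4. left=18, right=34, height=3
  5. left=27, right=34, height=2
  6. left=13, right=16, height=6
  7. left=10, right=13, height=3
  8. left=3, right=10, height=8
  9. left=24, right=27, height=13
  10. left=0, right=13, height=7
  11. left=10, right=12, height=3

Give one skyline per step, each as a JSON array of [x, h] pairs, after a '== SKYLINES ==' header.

== SKYLINES ==
[[46,3],[48,0]]
[[16,12],[22,0],[46,3],[48,0]]
[[8,10],[16,12],[22,10],[27,0],[46,3],[48,0]]
[[8,10],[16,12],[22,10],[27,3],[34,0],[46,3],[48,0]]
[[8,10],[16,12],[22,10],[27,3],[34,0],[46,3],[48,0]]
[[8,10],[16,12],[22,10],[27,3],[34,0],[46,3],[48,0]]
[[8,10],[16,12],[22,10],[27,3],[34,0],[46,3],[48,0]]
[[3,8],[8,10],[16,12],[22,10],[27,3],[34,0],[46,3],[48,0]]
[[3,8],[8,10],[16,12],[22,10],[24,13],[27,3],[34,0],[46,3],[48,0]]
[[0,7],[3,8],[8,10],[16,12],[22,10],[24,13],[27,3],[34,0],[46,3],[48,0]]
[[0,7],[3,8],[8,10],[16,12],[22,10],[24,13],[27,3],[34,0],[46,3],[48,0]]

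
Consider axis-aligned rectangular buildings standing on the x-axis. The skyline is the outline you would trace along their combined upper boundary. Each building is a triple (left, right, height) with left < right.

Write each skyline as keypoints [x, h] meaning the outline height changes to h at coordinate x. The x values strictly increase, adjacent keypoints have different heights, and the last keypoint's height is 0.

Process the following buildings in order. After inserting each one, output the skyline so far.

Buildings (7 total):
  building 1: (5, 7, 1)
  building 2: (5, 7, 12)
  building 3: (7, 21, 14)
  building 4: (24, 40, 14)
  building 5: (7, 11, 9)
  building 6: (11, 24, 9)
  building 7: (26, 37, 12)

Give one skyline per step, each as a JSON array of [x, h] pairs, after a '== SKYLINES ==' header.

== SKYLINES ==
[[5,1],[7,0]]
[[5,12],[7,0]]
[[5,12],[7,14],[21,0]]
[[5,12],[7,14],[21,0],[24,14],[40,0]]
[[5,12],[7,14],[21,0],[24,14],[40,0]]
[[5,12],[7,14],[21,9],[24,14],[40,0]]
[[5,12],[7,14],[21,9],[24,14],[40,0]]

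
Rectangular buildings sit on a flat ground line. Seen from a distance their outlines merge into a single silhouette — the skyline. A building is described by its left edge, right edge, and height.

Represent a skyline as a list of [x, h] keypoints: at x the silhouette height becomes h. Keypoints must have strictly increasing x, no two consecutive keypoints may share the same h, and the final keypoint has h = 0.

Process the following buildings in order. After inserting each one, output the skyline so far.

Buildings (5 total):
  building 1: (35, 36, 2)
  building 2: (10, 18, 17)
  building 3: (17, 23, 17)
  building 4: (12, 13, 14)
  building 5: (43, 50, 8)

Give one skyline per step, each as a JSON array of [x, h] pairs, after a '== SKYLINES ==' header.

== SKYLINES ==
[[35,2],[36,0]]
[[10,17],[18,0],[35,2],[36,0]]
[[10,17],[23,0],[35,2],[36,0]]
[[10,17],[23,0],[35,2],[36,0]]
[[10,17],[23,0],[35,2],[36,0],[43,8],[50,0]]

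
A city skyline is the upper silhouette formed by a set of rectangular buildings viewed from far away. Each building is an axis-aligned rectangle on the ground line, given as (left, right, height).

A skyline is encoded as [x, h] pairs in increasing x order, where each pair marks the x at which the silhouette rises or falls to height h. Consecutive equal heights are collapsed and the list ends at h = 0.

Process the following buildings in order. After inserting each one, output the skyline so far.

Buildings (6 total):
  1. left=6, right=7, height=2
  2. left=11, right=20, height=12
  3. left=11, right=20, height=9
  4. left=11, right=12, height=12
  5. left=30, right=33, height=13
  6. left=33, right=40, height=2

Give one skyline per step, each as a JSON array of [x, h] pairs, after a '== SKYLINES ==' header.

== SKYLINES ==
[[6,2],[7,0]]
[[6,2],[7,0],[11,12],[20,0]]
[[6,2],[7,0],[11,12],[20,0]]
[[6,2],[7,0],[11,12],[20,0]]
[[6,2],[7,0],[11,12],[20,0],[30,13],[33,0]]
[[6,2],[7,0],[11,12],[20,0],[30,13],[33,2],[40,0]]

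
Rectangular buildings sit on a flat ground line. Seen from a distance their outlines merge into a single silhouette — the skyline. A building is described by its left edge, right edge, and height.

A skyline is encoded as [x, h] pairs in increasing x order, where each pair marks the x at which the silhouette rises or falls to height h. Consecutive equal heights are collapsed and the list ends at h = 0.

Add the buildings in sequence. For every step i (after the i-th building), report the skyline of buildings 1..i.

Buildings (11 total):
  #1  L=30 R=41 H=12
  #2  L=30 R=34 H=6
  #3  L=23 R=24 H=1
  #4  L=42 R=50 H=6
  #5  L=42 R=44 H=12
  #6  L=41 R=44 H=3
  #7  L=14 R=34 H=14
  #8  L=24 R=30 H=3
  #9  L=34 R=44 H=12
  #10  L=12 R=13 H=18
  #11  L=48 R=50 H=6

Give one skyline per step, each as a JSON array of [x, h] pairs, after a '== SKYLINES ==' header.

== SKYLINES ==
[[30,12],[41,0]]
[[30,12],[41,0]]
[[23,1],[24,0],[30,12],[41,0]]
[[23,1],[24,0],[30,12],[41,0],[42,6],[50,0]]
[[23,1],[24,0],[30,12],[41,0],[42,12],[44,6],[50,0]]
[[23,1],[24,0],[30,12],[41,3],[42,12],[44,6],[50,0]]
[[14,14],[34,12],[41,3],[42,12],[44,6],[50,0]]
[[14,14],[34,12],[41,3],[42,12],[44,6],[50,0]]
[[14,14],[34,12],[44,6],[50,0]]
[[12,18],[13,0],[14,14],[34,12],[44,6],[50,0]]
[[12,18],[13,0],[14,14],[34,12],[44,6],[50,0]]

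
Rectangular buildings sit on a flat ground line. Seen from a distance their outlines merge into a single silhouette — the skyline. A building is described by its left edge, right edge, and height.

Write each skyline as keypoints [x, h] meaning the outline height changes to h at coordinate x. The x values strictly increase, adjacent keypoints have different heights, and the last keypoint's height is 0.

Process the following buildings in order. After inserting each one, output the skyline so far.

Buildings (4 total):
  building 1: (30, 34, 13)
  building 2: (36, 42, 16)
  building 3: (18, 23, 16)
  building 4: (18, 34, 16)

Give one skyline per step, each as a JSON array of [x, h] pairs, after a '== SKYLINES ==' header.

== SKYLINES ==
[[30,13],[34,0]]
[[30,13],[34,0],[36,16],[42,0]]
[[18,16],[23,0],[30,13],[34,0],[36,16],[42,0]]
[[18,16],[34,0],[36,16],[42,0]]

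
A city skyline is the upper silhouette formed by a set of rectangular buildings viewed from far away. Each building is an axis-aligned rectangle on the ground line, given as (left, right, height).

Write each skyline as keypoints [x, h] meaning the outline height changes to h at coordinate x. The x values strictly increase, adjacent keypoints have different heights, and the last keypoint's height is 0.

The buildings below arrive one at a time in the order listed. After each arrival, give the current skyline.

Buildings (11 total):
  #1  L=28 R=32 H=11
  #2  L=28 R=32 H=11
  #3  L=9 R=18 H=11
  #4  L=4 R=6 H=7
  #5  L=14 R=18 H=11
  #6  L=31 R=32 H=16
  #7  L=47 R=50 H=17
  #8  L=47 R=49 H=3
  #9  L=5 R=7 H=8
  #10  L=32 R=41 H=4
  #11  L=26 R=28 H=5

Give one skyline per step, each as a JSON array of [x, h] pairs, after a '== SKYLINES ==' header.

== SKYLINES ==
[[28,11],[32,0]]
[[28,11],[32,0]]
[[9,11],[18,0],[28,11],[32,0]]
[[4,7],[6,0],[9,11],[18,0],[28,11],[32,0]]
[[4,7],[6,0],[9,11],[18,0],[28,11],[32,0]]
[[4,7],[6,0],[9,11],[18,0],[28,11],[31,16],[32,0]]
[[4,7],[6,0],[9,11],[18,0],[28,11],[31,16],[32,0],[47,17],[50,0]]
[[4,7],[6,0],[9,11],[18,0],[28,11],[31,16],[32,0],[47,17],[50,0]]
[[4,7],[5,8],[7,0],[9,11],[18,0],[28,11],[31,16],[32,0],[47,17],[50,0]]
[[4,7],[5,8],[7,0],[9,11],[18,0],[28,11],[31,16],[32,4],[41,0],[47,17],[50,0]]
[[4,7],[5,8],[7,0],[9,11],[18,0],[26,5],[28,11],[31,16],[32,4],[41,0],[47,17],[50,0]]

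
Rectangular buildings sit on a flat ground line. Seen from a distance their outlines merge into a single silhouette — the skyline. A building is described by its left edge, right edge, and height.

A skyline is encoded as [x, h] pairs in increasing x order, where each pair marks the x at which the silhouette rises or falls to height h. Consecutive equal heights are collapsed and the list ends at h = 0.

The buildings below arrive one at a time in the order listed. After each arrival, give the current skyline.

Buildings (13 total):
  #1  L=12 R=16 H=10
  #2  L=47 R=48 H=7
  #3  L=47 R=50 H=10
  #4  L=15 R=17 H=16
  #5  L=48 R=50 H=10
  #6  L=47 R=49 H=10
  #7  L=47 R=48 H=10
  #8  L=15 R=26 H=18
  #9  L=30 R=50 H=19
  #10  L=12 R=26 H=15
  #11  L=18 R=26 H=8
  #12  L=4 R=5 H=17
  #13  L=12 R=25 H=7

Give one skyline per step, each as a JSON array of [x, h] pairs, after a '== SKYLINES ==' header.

== SKYLINES ==
[[12,10],[16,0]]
[[12,10],[16,0],[47,7],[48,0]]
[[12,10],[16,0],[47,10],[50,0]]
[[12,10],[15,16],[17,0],[47,10],[50,0]]
[[12,10],[15,16],[17,0],[47,10],[50,0]]
[[12,10],[15,16],[17,0],[47,10],[50,0]]
[[12,10],[15,16],[17,0],[47,10],[50,0]]
[[12,10],[15,18],[26,0],[47,10],[50,0]]
[[12,10],[15,18],[26,0],[30,19],[50,0]]
[[12,15],[15,18],[26,0],[30,19],[50,0]]
[[12,15],[15,18],[26,0],[30,19],[50,0]]
[[4,17],[5,0],[12,15],[15,18],[26,0],[30,19],[50,0]]
[[4,17],[5,0],[12,15],[15,18],[26,0],[30,19],[50,0]]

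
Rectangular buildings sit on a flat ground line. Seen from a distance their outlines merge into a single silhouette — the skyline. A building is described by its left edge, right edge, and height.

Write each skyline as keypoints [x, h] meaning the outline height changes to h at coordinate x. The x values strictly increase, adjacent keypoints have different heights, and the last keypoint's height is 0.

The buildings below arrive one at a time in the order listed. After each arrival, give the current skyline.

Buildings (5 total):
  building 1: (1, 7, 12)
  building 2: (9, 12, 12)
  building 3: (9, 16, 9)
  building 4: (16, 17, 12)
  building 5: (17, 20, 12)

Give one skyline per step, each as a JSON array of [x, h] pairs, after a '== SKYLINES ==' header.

== SKYLINES ==
[[1,12],[7,0]]
[[1,12],[7,0],[9,12],[12,0]]
[[1,12],[7,0],[9,12],[12,9],[16,0]]
[[1,12],[7,0],[9,12],[12,9],[16,12],[17,0]]
[[1,12],[7,0],[9,12],[12,9],[16,12],[20,0]]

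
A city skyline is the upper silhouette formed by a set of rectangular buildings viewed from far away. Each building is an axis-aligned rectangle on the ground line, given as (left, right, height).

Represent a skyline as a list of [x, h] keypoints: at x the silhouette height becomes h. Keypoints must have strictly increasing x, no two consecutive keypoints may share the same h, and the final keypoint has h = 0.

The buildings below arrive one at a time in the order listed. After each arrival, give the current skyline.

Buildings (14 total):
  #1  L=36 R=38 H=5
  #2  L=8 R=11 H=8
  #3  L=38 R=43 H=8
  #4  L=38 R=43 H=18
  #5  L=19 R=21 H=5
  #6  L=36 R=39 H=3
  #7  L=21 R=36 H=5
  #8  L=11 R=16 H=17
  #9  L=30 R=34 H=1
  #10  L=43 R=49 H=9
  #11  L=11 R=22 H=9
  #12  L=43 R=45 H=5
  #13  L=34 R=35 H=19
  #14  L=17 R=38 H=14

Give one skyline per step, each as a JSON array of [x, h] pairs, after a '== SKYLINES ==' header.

== SKYLINES ==
[[36,5],[38,0]]
[[8,8],[11,0],[36,5],[38,0]]
[[8,8],[11,0],[36,5],[38,8],[43,0]]
[[8,8],[11,0],[36,5],[38,18],[43,0]]
[[8,8],[11,0],[19,5],[21,0],[36,5],[38,18],[43,0]]
[[8,8],[11,0],[19,5],[21,0],[36,5],[38,18],[43,0]]
[[8,8],[11,0],[19,5],[38,18],[43,0]]
[[8,8],[11,17],[16,0],[19,5],[38,18],[43,0]]
[[8,8],[11,17],[16,0],[19,5],[38,18],[43,0]]
[[8,8],[11,17],[16,0],[19,5],[38,18],[43,9],[49,0]]
[[8,8],[11,17],[16,9],[22,5],[38,18],[43,9],[49,0]]
[[8,8],[11,17],[16,9],[22,5],[38,18],[43,9],[49,0]]
[[8,8],[11,17],[16,9],[22,5],[34,19],[35,5],[38,18],[43,9],[49,0]]
[[8,8],[11,17],[16,9],[17,14],[34,19],[35,14],[38,18],[43,9],[49,0]]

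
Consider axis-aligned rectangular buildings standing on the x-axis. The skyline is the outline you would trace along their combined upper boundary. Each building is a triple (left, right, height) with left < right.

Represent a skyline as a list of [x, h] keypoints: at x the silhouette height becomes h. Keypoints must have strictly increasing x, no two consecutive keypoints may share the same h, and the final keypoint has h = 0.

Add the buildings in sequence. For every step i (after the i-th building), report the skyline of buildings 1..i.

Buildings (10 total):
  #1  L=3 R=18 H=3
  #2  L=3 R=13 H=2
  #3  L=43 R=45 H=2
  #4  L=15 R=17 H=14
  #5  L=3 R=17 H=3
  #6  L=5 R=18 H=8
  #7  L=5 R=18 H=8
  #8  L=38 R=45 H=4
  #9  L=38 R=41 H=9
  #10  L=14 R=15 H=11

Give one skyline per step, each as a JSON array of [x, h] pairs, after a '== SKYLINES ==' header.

== SKYLINES ==
[[3,3],[18,0]]
[[3,3],[18,0]]
[[3,3],[18,0],[43,2],[45,0]]
[[3,3],[15,14],[17,3],[18,0],[43,2],[45,0]]
[[3,3],[15,14],[17,3],[18,0],[43,2],[45,0]]
[[3,3],[5,8],[15,14],[17,8],[18,0],[43,2],[45,0]]
[[3,3],[5,8],[15,14],[17,8],[18,0],[43,2],[45,0]]
[[3,3],[5,8],[15,14],[17,8],[18,0],[38,4],[45,0]]
[[3,3],[5,8],[15,14],[17,8],[18,0],[38,9],[41,4],[45,0]]
[[3,3],[5,8],[14,11],[15,14],[17,8],[18,0],[38,9],[41,4],[45,0]]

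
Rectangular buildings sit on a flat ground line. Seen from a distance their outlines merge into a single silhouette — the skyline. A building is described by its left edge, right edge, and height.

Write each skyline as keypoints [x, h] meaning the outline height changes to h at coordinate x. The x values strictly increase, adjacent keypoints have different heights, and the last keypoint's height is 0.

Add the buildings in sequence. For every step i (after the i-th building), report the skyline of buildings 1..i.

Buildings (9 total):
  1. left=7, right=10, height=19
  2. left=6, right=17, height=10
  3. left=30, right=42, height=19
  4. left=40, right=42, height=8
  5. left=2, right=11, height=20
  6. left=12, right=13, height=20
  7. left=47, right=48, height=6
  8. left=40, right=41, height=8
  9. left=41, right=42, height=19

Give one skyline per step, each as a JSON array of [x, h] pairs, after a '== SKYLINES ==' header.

== SKYLINES ==
[[7,19],[10,0]]
[[6,10],[7,19],[10,10],[17,0]]
[[6,10],[7,19],[10,10],[17,0],[30,19],[42,0]]
[[6,10],[7,19],[10,10],[17,0],[30,19],[42,0]]
[[2,20],[11,10],[17,0],[30,19],[42,0]]
[[2,20],[11,10],[12,20],[13,10],[17,0],[30,19],[42,0]]
[[2,20],[11,10],[12,20],[13,10],[17,0],[30,19],[42,0],[47,6],[48,0]]
[[2,20],[11,10],[12,20],[13,10],[17,0],[30,19],[42,0],[47,6],[48,0]]
[[2,20],[11,10],[12,20],[13,10],[17,0],[30,19],[42,0],[47,6],[48,0]]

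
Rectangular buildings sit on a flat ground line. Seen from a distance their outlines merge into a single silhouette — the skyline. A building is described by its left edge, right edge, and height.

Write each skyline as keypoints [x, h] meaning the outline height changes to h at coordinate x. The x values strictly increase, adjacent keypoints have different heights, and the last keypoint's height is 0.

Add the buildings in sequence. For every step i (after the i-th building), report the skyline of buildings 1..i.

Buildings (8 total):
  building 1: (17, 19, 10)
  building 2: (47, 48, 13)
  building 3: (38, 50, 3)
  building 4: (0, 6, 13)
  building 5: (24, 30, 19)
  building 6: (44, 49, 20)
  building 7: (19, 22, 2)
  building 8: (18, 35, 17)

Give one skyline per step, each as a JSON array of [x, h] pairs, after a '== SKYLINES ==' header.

== SKYLINES ==
[[17,10],[19,0]]
[[17,10],[19,0],[47,13],[48,0]]
[[17,10],[19,0],[38,3],[47,13],[48,3],[50,0]]
[[0,13],[6,0],[17,10],[19,0],[38,3],[47,13],[48,3],[50,0]]
[[0,13],[6,0],[17,10],[19,0],[24,19],[30,0],[38,3],[47,13],[48,3],[50,0]]
[[0,13],[6,0],[17,10],[19,0],[24,19],[30,0],[38,3],[44,20],[49,3],[50,0]]
[[0,13],[6,0],[17,10],[19,2],[22,0],[24,19],[30,0],[38,3],[44,20],[49,3],[50,0]]
[[0,13],[6,0],[17,10],[18,17],[24,19],[30,17],[35,0],[38,3],[44,20],[49,3],[50,0]]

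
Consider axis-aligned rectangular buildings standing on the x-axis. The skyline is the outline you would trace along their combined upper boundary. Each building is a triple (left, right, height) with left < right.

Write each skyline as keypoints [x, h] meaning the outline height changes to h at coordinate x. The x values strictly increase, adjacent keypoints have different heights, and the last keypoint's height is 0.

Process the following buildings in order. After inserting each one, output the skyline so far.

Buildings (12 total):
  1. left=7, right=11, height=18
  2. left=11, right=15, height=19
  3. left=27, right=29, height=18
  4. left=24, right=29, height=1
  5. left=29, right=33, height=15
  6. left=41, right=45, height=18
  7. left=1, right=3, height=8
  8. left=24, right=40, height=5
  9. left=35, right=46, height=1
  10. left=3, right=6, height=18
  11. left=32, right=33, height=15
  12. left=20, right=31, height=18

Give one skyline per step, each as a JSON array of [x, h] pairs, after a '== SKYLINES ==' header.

== SKYLINES ==
[[7,18],[11,0]]
[[7,18],[11,19],[15,0]]
[[7,18],[11,19],[15,0],[27,18],[29,0]]
[[7,18],[11,19],[15,0],[24,1],[27,18],[29,0]]
[[7,18],[11,19],[15,0],[24,1],[27,18],[29,15],[33,0]]
[[7,18],[11,19],[15,0],[24,1],[27,18],[29,15],[33,0],[41,18],[45,0]]
[[1,8],[3,0],[7,18],[11,19],[15,0],[24,1],[27,18],[29,15],[33,0],[41,18],[45,0]]
[[1,8],[3,0],[7,18],[11,19],[15,0],[24,5],[27,18],[29,15],[33,5],[40,0],[41,18],[45,0]]
[[1,8],[3,0],[7,18],[11,19],[15,0],[24,5],[27,18],[29,15],[33,5],[40,1],[41,18],[45,1],[46,0]]
[[1,8],[3,18],[6,0],[7,18],[11,19],[15,0],[24,5],[27,18],[29,15],[33,5],[40,1],[41,18],[45,1],[46,0]]
[[1,8],[3,18],[6,0],[7,18],[11,19],[15,0],[24,5],[27,18],[29,15],[33,5],[40,1],[41,18],[45,1],[46,0]]
[[1,8],[3,18],[6,0],[7,18],[11,19],[15,0],[20,18],[31,15],[33,5],[40,1],[41,18],[45,1],[46,0]]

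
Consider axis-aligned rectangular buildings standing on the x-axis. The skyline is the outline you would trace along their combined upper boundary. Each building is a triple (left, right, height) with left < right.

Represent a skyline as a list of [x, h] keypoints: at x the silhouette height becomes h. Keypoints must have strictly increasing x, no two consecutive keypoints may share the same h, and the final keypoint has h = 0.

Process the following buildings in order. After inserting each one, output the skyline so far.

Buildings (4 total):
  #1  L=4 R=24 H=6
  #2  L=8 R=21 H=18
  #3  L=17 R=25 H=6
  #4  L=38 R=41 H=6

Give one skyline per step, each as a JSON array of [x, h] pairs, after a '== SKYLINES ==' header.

== SKYLINES ==
[[4,6],[24,0]]
[[4,6],[8,18],[21,6],[24,0]]
[[4,6],[8,18],[21,6],[25,0]]
[[4,6],[8,18],[21,6],[25,0],[38,6],[41,0]]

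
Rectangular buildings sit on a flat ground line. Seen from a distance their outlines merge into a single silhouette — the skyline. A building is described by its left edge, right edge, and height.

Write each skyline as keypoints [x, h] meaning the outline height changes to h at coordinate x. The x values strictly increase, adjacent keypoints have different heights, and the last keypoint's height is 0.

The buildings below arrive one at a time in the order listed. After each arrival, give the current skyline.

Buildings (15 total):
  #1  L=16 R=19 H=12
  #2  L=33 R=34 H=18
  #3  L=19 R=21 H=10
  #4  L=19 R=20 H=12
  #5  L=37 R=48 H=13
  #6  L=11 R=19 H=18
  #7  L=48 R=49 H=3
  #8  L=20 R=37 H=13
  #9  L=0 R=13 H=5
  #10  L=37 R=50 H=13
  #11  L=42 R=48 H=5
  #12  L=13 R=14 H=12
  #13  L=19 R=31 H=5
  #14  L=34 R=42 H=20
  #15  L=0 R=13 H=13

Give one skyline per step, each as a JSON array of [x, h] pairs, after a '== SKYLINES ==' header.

== SKYLINES ==
[[16,12],[19,0]]
[[16,12],[19,0],[33,18],[34,0]]
[[16,12],[19,10],[21,0],[33,18],[34,0]]
[[16,12],[20,10],[21,0],[33,18],[34,0]]
[[16,12],[20,10],[21,0],[33,18],[34,0],[37,13],[48,0]]
[[11,18],[19,12],[20,10],[21,0],[33,18],[34,0],[37,13],[48,0]]
[[11,18],[19,12],[20,10],[21,0],[33,18],[34,0],[37,13],[48,3],[49,0]]
[[11,18],[19,12],[20,13],[33,18],[34,13],[48,3],[49,0]]
[[0,5],[11,18],[19,12],[20,13],[33,18],[34,13],[48,3],[49,0]]
[[0,5],[11,18],[19,12],[20,13],[33,18],[34,13],[50,0]]
[[0,5],[11,18],[19,12],[20,13],[33,18],[34,13],[50,0]]
[[0,5],[11,18],[19,12],[20,13],[33,18],[34,13],[50,0]]
[[0,5],[11,18],[19,12],[20,13],[33,18],[34,13],[50,0]]
[[0,5],[11,18],[19,12],[20,13],[33,18],[34,20],[42,13],[50,0]]
[[0,13],[11,18],[19,12],[20,13],[33,18],[34,20],[42,13],[50,0]]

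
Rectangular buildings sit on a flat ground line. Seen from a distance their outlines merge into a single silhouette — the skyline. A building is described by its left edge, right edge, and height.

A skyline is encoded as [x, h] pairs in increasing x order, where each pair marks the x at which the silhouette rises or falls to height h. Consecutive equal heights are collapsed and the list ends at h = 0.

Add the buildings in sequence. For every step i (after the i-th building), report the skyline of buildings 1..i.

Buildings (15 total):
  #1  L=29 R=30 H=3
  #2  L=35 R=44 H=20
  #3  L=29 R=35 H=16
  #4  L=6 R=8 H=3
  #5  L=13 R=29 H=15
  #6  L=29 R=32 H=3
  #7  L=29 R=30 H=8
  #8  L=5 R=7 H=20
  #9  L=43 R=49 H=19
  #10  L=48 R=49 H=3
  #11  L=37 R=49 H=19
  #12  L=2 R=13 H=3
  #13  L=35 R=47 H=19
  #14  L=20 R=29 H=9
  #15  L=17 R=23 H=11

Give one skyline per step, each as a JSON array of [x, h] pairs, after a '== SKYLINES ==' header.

== SKYLINES ==
[[29,3],[30,0]]
[[29,3],[30,0],[35,20],[44,0]]
[[29,16],[35,20],[44,0]]
[[6,3],[8,0],[29,16],[35,20],[44,0]]
[[6,3],[8,0],[13,15],[29,16],[35,20],[44,0]]
[[6,3],[8,0],[13,15],[29,16],[35,20],[44,0]]
[[6,3],[8,0],[13,15],[29,16],[35,20],[44,0]]
[[5,20],[7,3],[8,0],[13,15],[29,16],[35,20],[44,0]]
[[5,20],[7,3],[8,0],[13,15],[29,16],[35,20],[44,19],[49,0]]
[[5,20],[7,3],[8,0],[13,15],[29,16],[35,20],[44,19],[49,0]]
[[5,20],[7,3],[8,0],[13,15],[29,16],[35,20],[44,19],[49,0]]
[[2,3],[5,20],[7,3],[13,15],[29,16],[35,20],[44,19],[49,0]]
[[2,3],[5,20],[7,3],[13,15],[29,16],[35,20],[44,19],[49,0]]
[[2,3],[5,20],[7,3],[13,15],[29,16],[35,20],[44,19],[49,0]]
[[2,3],[5,20],[7,3],[13,15],[29,16],[35,20],[44,19],[49,0]]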